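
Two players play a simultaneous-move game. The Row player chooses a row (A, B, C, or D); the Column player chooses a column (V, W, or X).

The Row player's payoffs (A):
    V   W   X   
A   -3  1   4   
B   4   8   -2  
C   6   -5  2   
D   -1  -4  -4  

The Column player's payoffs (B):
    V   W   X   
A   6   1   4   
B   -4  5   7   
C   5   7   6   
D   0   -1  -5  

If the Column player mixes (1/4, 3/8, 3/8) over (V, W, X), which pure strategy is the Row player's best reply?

B

The Row player's best reply maximizes expected payoff against the mix.
A: (1/4)·(-3) + (3/8)·1 + (3/8)·4 = 9/8
B: (1/4)·4 + (3/8)·8 + (3/8)·(-2) = 13/4
C: (1/4)·6 + (3/8)·(-5) + (3/8)·2 = 3/8
D: (1/4)·(-1) + (3/8)·(-4) + (3/8)·(-4) = -13/4
Highest expected payoff is 13/4, from B.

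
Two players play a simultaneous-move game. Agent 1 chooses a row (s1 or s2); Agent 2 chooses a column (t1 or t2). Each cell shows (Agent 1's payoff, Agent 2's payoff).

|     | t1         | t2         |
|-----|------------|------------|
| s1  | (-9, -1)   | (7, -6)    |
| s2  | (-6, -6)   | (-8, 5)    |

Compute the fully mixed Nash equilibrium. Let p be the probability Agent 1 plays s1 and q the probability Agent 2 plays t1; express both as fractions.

Each player's mixing probability is pinned down by making the *other* player indifferent.
Agent 2 indifferent between t1 and t2: p·(-1) + (1−p)·(-6) = p·(-6) + (1−p)·5 ⟹ (-6) + 5p = 5 + (-11)p ⟹ p = 11/16.
Agent 1 indifferent between s1 and s2: q·(-9) + (1−q)·7 = q·(-6) + (1−q)·(-8) ⟹ 7 + (-16)q = (-8) + 2q ⟹ q = 5/6.

p = 11/16, q = 5/6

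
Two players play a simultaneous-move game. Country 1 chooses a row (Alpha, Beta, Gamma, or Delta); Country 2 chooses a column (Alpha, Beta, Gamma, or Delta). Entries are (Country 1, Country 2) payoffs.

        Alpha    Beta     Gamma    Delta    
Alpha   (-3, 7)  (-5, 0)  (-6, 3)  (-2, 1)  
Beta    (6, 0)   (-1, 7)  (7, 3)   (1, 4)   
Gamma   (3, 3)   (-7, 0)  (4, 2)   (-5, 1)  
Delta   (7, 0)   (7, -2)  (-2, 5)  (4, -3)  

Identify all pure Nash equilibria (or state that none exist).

A profile is a Nash equilibrium when each player is best-responding to the other.
Country 1's best responses — vs Alpha: Delta (payoff 7); vs Beta: Delta (payoff 7); vs Gamma: Beta (payoff 7); vs Delta: Delta (payoff 4).
Country 2's best responses — vs Alpha: Alpha (payoff 7); vs Beta: Beta (payoff 7); vs Gamma: Alpha (payoff 3); vs Delta: Gamma (payoff 5).
No cell has both players best-responding. For instance, Country 1's best reply to Beta is Delta, but against Delta Country 2 prefers Gamma over Beta.

No pure-strategy Nash equilibrium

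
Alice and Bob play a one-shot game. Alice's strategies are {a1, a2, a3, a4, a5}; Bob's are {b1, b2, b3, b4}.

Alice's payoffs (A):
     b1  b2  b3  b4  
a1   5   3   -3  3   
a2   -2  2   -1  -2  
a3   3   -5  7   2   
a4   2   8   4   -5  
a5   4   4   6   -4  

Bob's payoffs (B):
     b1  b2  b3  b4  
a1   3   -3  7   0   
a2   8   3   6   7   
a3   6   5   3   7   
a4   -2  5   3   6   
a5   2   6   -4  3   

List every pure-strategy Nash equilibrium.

There is no pure-strategy Nash equilibrium

Check mutual best responses: a cell is a NE iff neither player can gain by unilaterally deviating.
Alice's best responses — vs b1: a1 (payoff 5); vs b2: a4 (payoff 8); vs b3: a3 (payoff 7); vs b4: a1 (payoff 3).
Bob's best responses — vs a1: b3 (payoff 7); vs a2: b1 (payoff 8); vs a3: b4 (payoff 7); vs a4: b4 (payoff 6); vs a5: b2 (payoff 6).
No cell has both players best-responding. For instance, Alice's best reply to b3 is a3, but against a3 Bob prefers b4 over b3.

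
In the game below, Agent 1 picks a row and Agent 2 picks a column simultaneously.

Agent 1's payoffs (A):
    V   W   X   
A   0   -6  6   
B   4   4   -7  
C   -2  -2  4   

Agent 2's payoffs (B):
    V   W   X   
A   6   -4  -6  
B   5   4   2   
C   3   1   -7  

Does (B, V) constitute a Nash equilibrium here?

Holding Agent 2 at V: Agent 1 gets 4 from B, versus 0 from A, -2 from C. No profitable deviation for Agent 1.
Holding Agent 1 at B: Agent 2 gets 5 from V, versus 4 from W, 2 from X. No profitable deviation for Agent 2 either.

Yes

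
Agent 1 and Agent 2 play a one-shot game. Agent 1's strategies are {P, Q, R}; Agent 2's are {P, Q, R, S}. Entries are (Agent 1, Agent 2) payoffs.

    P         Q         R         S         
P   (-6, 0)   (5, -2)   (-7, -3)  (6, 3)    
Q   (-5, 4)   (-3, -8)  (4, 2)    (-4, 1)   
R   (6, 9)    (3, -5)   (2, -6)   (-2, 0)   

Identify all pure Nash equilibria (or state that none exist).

Find each player's best response to every opponent strategy; NE are the intersections.
Agent 1's best responses — vs P: R (payoff 6); vs Q: P (payoff 5); vs R: Q (payoff 4); vs S: P (payoff 6).
Agent 2's best responses — vs P: S (payoff 3); vs Q: P (payoff 4); vs R: P (payoff 9).
Mutual best responses occur at (P, S) and (R, P); at each, neither player gains by switching.

(P, S) and (R, P)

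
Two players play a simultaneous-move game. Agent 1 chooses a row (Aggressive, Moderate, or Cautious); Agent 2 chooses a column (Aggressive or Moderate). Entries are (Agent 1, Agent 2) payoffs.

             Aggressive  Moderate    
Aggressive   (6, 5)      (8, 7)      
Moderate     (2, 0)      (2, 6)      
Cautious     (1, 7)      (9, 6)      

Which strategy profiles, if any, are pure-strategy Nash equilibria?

None

Find each player's best response to every opponent strategy; NE are the intersections.
Agent 1's best responses — vs Aggressive: Aggressive (payoff 6); vs Moderate: Cautious (payoff 9).
Agent 2's best responses — vs Aggressive: Moderate (payoff 7); vs Moderate: Moderate (payoff 6); vs Cautious: Aggressive (payoff 7).
No cell has both players best-responding. For instance, Agent 1's best reply to Aggressive is Aggressive, but against Aggressive Agent 2 prefers Moderate over Aggressive.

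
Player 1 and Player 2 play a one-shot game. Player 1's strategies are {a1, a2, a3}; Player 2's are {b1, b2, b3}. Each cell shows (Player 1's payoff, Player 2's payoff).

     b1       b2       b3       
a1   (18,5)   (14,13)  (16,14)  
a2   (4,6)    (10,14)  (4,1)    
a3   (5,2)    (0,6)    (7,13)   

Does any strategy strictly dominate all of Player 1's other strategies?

A strategy is strictly dominant if it gives Player 1 a strictly higher payoff than every other strategy, against every choice by the opponent.
a1 strictly dominates: vs b1: 18 > each of {4, 5}; vs b2: 14 > each of {10, 0}; vs b3: 16 > each of {4, 7}.

a1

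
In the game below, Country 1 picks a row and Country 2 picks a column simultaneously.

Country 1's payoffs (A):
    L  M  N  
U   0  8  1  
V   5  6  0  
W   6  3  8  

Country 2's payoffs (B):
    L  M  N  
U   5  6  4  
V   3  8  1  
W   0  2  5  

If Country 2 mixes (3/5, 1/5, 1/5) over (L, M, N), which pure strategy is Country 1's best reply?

W

Compute Country 1's expected payoff from each pure strategy against the given mix.
U: (3/5)·0 + (1/5)·8 + (1/5)·1 = 9/5
V: (3/5)·5 + (1/5)·6 + (1/5)·0 = 21/5
W: (3/5)·6 + (1/5)·3 + (1/5)·8 = 29/5
Highest expected payoff is 29/5, from W.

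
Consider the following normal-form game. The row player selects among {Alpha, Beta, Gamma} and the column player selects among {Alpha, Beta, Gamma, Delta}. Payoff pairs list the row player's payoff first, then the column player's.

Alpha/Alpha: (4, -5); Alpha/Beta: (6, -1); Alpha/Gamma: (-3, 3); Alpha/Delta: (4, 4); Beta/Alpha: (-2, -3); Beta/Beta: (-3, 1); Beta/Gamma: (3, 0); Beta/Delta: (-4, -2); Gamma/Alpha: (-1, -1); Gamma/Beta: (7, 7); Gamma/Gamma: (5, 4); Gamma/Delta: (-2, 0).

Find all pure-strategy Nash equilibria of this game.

(Alpha, Delta) and (Gamma, Beta)

Find each player's best response to every opponent strategy; NE are the intersections.
The row player's best responses — vs Alpha: Alpha (payoff 4); vs Beta: Gamma (payoff 7); vs Gamma: Gamma (payoff 5); vs Delta: Alpha (payoff 4).
The column player's best responses — vs Alpha: Delta (payoff 4); vs Beta: Beta (payoff 1); vs Gamma: Beta (payoff 7).
Mutual best responses occur at (Alpha, Delta) and (Gamma, Beta); at each, neither player gains by switching.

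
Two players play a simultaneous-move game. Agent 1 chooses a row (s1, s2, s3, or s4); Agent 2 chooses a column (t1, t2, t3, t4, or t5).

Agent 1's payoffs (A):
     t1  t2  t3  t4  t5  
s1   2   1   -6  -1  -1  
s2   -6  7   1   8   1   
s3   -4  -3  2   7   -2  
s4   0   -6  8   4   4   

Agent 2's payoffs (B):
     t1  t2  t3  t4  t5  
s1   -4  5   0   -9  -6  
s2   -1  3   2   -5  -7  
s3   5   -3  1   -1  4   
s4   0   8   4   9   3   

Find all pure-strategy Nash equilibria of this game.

A profile is a Nash equilibrium when each player is best-responding to the other.
Agent 1's best responses — vs t1: s1 (payoff 2); vs t2: s2 (payoff 7); vs t3: s4 (payoff 8); vs t4: s2 (payoff 8); vs t5: s4 (payoff 4).
Agent 2's best responses — vs s1: t2 (payoff 5); vs s2: t2 (payoff 3); vs s3: t1 (payoff 5); vs s4: t4 (payoff 9).
The only mutual best response is (s2, t2); neither player gains by switching there.

(s2, t2)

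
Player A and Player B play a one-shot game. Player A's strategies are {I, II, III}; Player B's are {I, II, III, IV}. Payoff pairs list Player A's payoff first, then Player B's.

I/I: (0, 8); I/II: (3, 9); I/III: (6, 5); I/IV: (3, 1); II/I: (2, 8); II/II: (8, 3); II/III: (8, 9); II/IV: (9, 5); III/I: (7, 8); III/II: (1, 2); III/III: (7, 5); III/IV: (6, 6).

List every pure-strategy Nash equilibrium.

(II, III) and (III, I)

A profile is a Nash equilibrium when each player is best-responding to the other.
Player A's best responses — vs I: III (payoff 7); vs II: II (payoff 8); vs III: II (payoff 8); vs IV: II (payoff 9).
Player B's best responses — vs I: II (payoff 9); vs II: III (payoff 9); vs III: I (payoff 8).
Mutual best responses occur at (II, III) and (III, I); at each, neither player gains by switching.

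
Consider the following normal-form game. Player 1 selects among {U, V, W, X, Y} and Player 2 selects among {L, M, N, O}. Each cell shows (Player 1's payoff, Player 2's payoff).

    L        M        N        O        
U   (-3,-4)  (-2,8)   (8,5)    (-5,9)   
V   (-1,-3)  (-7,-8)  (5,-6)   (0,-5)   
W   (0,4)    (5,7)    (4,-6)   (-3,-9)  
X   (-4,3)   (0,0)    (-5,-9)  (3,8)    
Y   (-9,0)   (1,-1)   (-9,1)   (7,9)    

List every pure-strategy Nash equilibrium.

Find each player's best response to every opponent strategy; NE are the intersections.
Player 1's best responses — vs L: W (payoff 0); vs M: W (payoff 5); vs N: U (payoff 8); vs O: Y (payoff 7).
Player 2's best responses — vs U: O (payoff 9); vs V: L (payoff -3); vs W: M (payoff 7); vs X: O (payoff 8); vs Y: O (payoff 9).
Mutual best responses occur at (W, M) and (Y, O); at each, neither player gains by switching.

(W, M) and (Y, O)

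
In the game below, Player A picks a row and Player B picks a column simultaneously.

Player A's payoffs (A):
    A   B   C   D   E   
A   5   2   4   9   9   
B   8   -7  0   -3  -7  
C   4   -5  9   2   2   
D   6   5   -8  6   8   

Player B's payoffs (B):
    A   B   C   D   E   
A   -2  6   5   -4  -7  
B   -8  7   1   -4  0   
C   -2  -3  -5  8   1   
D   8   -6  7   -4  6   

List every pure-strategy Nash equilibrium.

Find each player's best response to every opponent strategy; NE are the intersections.
Player A's best responses — vs A: B (payoff 8); vs B: D (payoff 5); vs C: C (payoff 9); vs D: A (payoff 9); vs E: A (payoff 9).
Player B's best responses — vs A: B (payoff 6); vs B: B (payoff 7); vs C: D (payoff 8); vs D: A (payoff 8).
No cell has both players best-responding. For instance, Player A's best reply to B is D, but against D Player B prefers A over B.

No pure-strategy Nash equilibrium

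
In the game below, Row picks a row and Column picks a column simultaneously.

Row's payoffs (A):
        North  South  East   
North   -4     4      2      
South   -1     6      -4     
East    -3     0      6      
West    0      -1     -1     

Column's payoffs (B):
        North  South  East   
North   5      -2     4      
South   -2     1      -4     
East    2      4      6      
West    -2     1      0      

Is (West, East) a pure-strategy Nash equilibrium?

No

Holding Column at East: Row gets -1 from West but could get 6 by switching to East. Row has a profitable deviation.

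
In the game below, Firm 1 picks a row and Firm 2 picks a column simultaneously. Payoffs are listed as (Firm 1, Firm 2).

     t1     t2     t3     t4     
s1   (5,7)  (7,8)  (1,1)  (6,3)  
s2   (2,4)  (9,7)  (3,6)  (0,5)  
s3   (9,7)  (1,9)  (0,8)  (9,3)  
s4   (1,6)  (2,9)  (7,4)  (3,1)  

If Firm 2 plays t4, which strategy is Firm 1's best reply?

With Firm 2 fixed at t4, Firm 1's payoffs are: s1 → 6, s2 → 0, s3 → 9, s4 → 3.
The maximum is 9, achieved by s3.

s3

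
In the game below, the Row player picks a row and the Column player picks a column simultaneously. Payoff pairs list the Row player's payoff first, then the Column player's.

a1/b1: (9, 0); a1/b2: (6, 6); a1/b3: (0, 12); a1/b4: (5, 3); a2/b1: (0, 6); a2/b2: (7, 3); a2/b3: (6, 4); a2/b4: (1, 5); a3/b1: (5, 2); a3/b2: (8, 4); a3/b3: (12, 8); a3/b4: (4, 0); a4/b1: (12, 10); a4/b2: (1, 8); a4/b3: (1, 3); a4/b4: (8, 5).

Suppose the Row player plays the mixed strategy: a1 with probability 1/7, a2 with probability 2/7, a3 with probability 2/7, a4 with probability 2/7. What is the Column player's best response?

The Column player's best reply maximizes expected payoff against the mix.
b1: (1/7)·0 + (2/7)·6 + (2/7)·2 + (2/7)·10 = 36/7
b2: (1/7)·6 + (2/7)·3 + (2/7)·4 + (2/7)·8 = 36/7
b3: (1/7)·12 + (2/7)·4 + (2/7)·8 + (2/7)·3 = 6
b4: (1/7)·3 + (2/7)·5 + (2/7)·0 + (2/7)·5 = 23/7
Highest expected payoff is 6, from b3.

b3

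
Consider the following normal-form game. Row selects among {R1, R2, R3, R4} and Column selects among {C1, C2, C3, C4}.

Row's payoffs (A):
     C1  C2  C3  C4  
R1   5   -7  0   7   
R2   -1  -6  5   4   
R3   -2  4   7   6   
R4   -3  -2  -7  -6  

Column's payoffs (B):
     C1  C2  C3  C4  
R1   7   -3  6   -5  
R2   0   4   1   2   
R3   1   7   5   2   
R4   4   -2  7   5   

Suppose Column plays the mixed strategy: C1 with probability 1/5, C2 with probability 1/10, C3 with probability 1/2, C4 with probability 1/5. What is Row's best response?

Row's best reply maximizes expected payoff against the mix.
R1: (1/5)·5 + (1/10)·(-7) + (1/2)·0 + (1/5)·7 = 17/10
R2: (1/5)·(-1) + (1/10)·(-6) + (1/2)·5 + (1/5)·4 = 5/2
R3: (1/5)·(-2) + (1/10)·4 + (1/2)·7 + (1/5)·6 = 47/10
R4: (1/5)·(-3) + (1/10)·(-2) + (1/2)·(-7) + (1/5)·(-6) = -11/2
Highest expected payoff is 47/10, from R3.

R3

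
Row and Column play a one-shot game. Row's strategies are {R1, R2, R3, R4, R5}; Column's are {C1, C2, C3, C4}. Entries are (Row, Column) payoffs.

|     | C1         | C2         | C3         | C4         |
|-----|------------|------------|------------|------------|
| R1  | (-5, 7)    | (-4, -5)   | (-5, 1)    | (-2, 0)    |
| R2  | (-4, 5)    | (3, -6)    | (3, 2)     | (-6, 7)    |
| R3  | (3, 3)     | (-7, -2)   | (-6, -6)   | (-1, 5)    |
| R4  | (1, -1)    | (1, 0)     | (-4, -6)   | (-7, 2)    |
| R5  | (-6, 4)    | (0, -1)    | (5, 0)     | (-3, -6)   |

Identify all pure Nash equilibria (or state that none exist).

A profile is a Nash equilibrium when each player is best-responding to the other.
Row's best responses — vs C1: R3 (payoff 3); vs C2: R2 (payoff 3); vs C3: R5 (payoff 5); vs C4: R3 (payoff -1).
Column's best responses — vs R1: C1 (payoff 7); vs R2: C4 (payoff 7); vs R3: C4 (payoff 5); vs R4: C4 (payoff 2); vs R5: C1 (payoff 4).
The only mutual best response is (R3, C4); neither player gains by switching there.

(R3, C4)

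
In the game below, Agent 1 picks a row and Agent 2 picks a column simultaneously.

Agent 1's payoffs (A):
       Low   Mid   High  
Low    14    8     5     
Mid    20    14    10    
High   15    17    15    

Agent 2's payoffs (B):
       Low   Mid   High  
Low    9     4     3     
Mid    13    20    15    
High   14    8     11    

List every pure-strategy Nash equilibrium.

Find each player's best response to every opponent strategy; NE are the intersections.
Agent 1's best responses — vs Low: Mid (payoff 20); vs Mid: High (payoff 17); vs High: High (payoff 15).
Agent 2's best responses — vs Low: Low (payoff 9); vs Mid: Mid (payoff 20); vs High: Low (payoff 14).
No cell has both players best-responding. For instance, Agent 1's best reply to Mid is High, but against High Agent 2 prefers Low over Mid.

No pure-strategy Nash equilibrium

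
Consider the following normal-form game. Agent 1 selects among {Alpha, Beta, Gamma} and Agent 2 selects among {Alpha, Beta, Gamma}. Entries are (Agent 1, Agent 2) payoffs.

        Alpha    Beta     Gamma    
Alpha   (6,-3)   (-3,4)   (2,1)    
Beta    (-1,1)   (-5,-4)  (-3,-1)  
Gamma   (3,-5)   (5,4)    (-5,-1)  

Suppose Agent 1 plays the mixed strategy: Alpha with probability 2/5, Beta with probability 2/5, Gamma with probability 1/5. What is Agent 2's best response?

Beta

Agent 2's best reply maximizes expected payoff against the mix.
Alpha: (2/5)·(-3) + (2/5)·1 + (1/5)·(-5) = -9/5
Beta: (2/5)·4 + (2/5)·(-4) + (1/5)·4 = 4/5
Gamma: (2/5)·1 + (2/5)·(-1) + (1/5)·(-1) = -1/5
Highest expected payoff is 4/5, from Beta.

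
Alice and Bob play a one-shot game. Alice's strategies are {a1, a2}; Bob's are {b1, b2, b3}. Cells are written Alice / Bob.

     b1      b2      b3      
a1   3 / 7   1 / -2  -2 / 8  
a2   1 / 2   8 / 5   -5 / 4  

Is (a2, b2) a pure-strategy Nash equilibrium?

Yes

Holding Bob at b2: Alice gets 8 from a2, versus 1 from a1. No profitable deviation for Alice.
Holding Alice at a2: Bob gets 5 from b2, versus 2 from b1, 4 from b3. No profitable deviation for Bob either.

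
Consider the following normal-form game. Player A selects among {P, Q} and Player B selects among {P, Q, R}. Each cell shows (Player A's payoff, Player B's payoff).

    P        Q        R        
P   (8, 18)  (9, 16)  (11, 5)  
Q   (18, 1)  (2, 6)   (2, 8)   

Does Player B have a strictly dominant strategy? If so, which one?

No strictly dominant strategy

A strategy is strictly dominant if it gives Player B a strictly higher payoff than every other strategy, against every choice by the opponent.
P is not dominant: against Q, Q gives 6 > 1.
Q is not dominant: against P, P gives 18 > 16.
R is not dominant: against P, P gives 18 > 5.
No single strategy is best against every opponent action.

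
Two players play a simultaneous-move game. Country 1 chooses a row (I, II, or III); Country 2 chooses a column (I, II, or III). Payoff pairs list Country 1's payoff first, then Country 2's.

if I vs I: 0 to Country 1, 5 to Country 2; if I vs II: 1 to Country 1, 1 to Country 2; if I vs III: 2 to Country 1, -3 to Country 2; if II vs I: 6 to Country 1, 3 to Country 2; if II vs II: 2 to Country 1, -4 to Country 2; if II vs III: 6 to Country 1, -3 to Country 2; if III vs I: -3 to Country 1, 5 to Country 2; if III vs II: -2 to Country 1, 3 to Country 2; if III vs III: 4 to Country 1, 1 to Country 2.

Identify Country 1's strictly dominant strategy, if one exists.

Check whether one of Country 1's strategies beats all alternatives regardless of what the opponent does.
II strictly dominates: vs I: 6 > each of {0, -3}; vs II: 2 > each of {1, -2}; vs III: 6 > each of {2, 4}.

II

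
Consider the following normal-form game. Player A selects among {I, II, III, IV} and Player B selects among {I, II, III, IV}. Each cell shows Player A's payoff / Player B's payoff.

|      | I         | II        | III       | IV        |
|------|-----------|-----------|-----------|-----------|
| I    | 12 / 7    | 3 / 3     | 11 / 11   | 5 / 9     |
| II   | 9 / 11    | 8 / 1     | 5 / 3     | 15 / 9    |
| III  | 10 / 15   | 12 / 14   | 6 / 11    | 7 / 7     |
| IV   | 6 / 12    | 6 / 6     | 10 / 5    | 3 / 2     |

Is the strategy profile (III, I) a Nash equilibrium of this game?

Holding Player B at I: Player A gets 10 from III but could get 12 by switching to I. Player A has a profitable deviation.

No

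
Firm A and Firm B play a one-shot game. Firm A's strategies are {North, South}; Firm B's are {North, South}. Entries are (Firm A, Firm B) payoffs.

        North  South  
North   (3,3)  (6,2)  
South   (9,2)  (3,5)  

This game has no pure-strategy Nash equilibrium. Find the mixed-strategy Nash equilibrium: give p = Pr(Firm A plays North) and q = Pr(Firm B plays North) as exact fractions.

Each player's mixing probability is pinned down by making the *other* player indifferent.
Firm B indifferent between North and South: p·3 + (1−p)·2 = p·2 + (1−p)·5 ⟹ 2 + 1p = 5 + (-3)p ⟹ p = 3/4.
Firm A indifferent between North and South: q·3 + (1−q)·6 = q·9 + (1−q)·3 ⟹ 6 + (-3)q = 3 + 6q ⟹ q = 1/3.

p = 3/4, q = 1/3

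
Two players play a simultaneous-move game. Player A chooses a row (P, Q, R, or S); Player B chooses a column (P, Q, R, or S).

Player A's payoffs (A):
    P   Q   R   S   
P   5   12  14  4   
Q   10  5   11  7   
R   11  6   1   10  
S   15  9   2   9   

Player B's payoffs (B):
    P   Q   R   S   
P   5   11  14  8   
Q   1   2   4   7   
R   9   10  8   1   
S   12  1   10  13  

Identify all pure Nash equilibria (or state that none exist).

(P, R)

Check mutual best responses: a cell is a NE iff neither player can gain by unilaterally deviating.
Player A's best responses — vs P: S (payoff 15); vs Q: P (payoff 12); vs R: P (payoff 14); vs S: R (payoff 10).
Player B's best responses — vs P: R (payoff 14); vs Q: S (payoff 7); vs R: Q (payoff 10); vs S: S (payoff 13).
The only mutual best response is (P, R); neither player gains by switching there.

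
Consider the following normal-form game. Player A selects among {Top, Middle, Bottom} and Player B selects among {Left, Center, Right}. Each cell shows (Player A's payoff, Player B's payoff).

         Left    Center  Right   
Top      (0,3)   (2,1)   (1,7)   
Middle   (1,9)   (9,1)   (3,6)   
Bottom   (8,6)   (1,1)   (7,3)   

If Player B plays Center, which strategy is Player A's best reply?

Middle

With Player B fixed at Center, Player A's payoffs are: Top → 2, Middle → 9, Bottom → 1.
The maximum is 9, achieved by Middle.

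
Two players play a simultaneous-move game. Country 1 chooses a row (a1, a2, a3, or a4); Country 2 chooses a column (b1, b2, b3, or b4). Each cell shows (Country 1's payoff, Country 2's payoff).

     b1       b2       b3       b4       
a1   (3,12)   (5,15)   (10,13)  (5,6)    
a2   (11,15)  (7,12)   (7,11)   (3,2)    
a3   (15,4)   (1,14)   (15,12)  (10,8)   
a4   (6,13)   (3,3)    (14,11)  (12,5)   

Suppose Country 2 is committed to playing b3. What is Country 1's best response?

With Country 2 fixed at b3, Country 1's payoffs are: a1 → 10, a2 → 7, a3 → 15, a4 → 14.
The maximum is 15, achieved by a3.

a3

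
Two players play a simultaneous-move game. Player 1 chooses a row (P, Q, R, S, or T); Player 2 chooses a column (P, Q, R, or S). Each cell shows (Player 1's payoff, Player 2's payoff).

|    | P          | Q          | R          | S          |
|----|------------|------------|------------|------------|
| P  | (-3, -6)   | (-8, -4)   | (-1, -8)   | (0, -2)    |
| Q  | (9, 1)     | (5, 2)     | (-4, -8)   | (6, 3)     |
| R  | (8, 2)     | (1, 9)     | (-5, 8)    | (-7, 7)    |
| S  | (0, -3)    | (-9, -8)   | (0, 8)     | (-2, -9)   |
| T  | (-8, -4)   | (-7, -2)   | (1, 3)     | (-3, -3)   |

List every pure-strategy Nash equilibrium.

Find each player's best response to every opponent strategy; NE are the intersections.
Player 1's best responses — vs P: Q (payoff 9); vs Q: Q (payoff 5); vs R: T (payoff 1); vs S: Q (payoff 6).
Player 2's best responses — vs P: S (payoff -2); vs Q: S (payoff 3); vs R: Q (payoff 9); vs S: R (payoff 8); vs T: R (payoff 3).
Mutual best responses occur at (Q, S) and (T, R); at each, neither player gains by switching.

(Q, S) and (T, R)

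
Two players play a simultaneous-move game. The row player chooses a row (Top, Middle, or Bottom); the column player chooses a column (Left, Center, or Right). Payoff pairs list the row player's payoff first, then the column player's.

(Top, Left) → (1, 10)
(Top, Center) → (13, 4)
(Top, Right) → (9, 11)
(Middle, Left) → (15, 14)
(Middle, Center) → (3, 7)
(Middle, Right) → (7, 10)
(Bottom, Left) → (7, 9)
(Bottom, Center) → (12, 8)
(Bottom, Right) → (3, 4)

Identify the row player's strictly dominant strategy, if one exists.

None

Check whether one of the row player's strategies beats all alternatives regardless of what the opponent does.
Top is not dominant: against Left, Middle gives 15 > 1.
Middle is not dominant: against Center, Top gives 13 > 3.
Bottom is not dominant: against Left, Middle gives 15 > 7.
No single strategy is best against every opponent action.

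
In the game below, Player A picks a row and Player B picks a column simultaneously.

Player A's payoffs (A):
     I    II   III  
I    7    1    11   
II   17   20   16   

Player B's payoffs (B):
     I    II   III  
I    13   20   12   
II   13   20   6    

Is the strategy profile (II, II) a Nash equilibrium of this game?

Holding Player B at II: Player A gets 20 from II, versus 1 from I. No profitable deviation for Player A.
Holding Player A at II: Player B gets 20 from II, versus 13 from I, 6 from III. No profitable deviation for Player B either.

Yes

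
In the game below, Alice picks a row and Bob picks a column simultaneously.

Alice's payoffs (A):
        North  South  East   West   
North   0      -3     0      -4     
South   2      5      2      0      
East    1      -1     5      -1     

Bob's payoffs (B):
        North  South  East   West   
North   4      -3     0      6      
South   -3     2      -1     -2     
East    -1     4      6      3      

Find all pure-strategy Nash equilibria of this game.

A profile is a Nash equilibrium when each player is best-responding to the other.
Alice's best responses — vs North: South (payoff 2); vs South: South (payoff 5); vs East: East (payoff 5); vs West: South (payoff 0).
Bob's best responses — vs North: West (payoff 6); vs South: South (payoff 2); vs East: East (payoff 6).
Mutual best responses occur at (South, South) and (East, East); at each, neither player gains by switching.

(South, South) and (East, East)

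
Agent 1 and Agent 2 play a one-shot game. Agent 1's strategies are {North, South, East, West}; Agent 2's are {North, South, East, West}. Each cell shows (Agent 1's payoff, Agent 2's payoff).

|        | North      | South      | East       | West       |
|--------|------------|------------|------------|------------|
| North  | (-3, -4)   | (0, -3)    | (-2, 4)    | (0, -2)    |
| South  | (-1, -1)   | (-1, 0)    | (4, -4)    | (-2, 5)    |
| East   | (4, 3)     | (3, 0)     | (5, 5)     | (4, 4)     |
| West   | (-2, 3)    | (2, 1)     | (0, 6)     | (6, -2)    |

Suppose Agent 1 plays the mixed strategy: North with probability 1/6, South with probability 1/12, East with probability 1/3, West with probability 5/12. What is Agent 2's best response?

Agent 2's best reply maximizes expected payoff against the mix.
North: (1/6)·(-4) + (1/12)·(-1) + (1/3)·3 + (5/12)·3 = 3/2
South: (1/6)·(-3) + (1/12)·0 + (1/3)·0 + (5/12)·1 = -1/12
East: (1/6)·4 + (1/12)·(-4) + (1/3)·5 + (5/12)·6 = 9/2
West: (1/6)·(-2) + (1/12)·5 + (1/3)·4 + (5/12)·(-2) = 7/12
Highest expected payoff is 9/2, from East.

East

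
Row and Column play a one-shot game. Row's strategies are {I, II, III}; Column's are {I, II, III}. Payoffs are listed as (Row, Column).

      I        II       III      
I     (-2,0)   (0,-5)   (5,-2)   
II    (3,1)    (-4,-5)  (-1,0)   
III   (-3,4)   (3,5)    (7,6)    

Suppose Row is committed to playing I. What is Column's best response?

With Row fixed at I, Column's payoffs are: I → 0, II → -5, III → -2.
The maximum is 0, achieved by I.

I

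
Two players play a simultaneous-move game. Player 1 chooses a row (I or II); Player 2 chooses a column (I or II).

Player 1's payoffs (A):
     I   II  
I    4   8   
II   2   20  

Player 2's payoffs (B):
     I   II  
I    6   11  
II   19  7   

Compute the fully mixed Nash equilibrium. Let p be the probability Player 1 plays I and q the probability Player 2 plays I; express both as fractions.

In a mixed NE each player is indifferent between their pure strategies, so the opponent's mix sets the indifference.
Player 2 indifferent between I and II: p·6 + (1−p)·19 = p·11 + (1−p)·7 ⟹ 19 + (-13)p = 7 + 4p ⟹ p = 12/17.
Player 1 indifferent between I and II: q·4 + (1−q)·8 = q·2 + (1−q)·20 ⟹ 8 + (-4)q = 20 + (-18)q ⟹ q = 6/7.

p = 12/17, q = 6/7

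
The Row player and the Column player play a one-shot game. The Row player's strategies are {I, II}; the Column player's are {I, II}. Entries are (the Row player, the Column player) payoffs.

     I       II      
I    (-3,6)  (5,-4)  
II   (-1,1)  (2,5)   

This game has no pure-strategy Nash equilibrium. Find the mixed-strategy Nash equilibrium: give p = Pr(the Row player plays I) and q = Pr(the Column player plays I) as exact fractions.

Each player's mixing probability is pinned down by making the *other* player indifferent.
The Column player indifferent between I and II: p·6 + (1−p)·1 = p·(-4) + (1−p)·5 ⟹ 1 + 5p = 5 + (-9)p ⟹ p = 2/7.
The Row player indifferent between I and II: q·(-3) + (1−q)·5 = q·(-1) + (1−q)·2 ⟹ 5 + (-8)q = 2 + (-3)q ⟹ q = 3/5.

p = 2/7, q = 3/5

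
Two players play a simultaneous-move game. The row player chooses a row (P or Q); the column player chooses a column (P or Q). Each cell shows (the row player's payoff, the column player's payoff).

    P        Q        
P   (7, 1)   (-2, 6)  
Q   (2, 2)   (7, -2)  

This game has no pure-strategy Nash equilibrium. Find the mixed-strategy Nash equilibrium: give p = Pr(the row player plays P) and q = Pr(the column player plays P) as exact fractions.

Each player's mixing probability is pinned down by making the *other* player indifferent.
The column player indifferent between P and Q: p·1 + (1−p)·2 = p·6 + (1−p)·(-2) ⟹ 2 + (-1)p = (-2) + 8p ⟹ p = 4/9.
The row player indifferent between P and Q: q·7 + (1−q)·(-2) = q·2 + (1−q)·7 ⟹ (-2) + 9q = 7 + (-5)q ⟹ q = 9/14.

p = 4/9, q = 9/14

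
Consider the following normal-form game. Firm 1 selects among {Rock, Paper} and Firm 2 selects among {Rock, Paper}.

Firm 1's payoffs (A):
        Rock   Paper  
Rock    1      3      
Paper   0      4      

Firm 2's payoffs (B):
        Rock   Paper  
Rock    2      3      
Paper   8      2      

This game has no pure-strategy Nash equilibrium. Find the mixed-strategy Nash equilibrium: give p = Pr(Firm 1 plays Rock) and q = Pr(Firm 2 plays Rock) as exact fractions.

p = 6/7, q = 1/2

In a mixed NE each player is indifferent between their pure strategies, so the opponent's mix sets the indifference.
Firm 2 indifferent between Rock and Paper: p·2 + (1−p)·8 = p·3 + (1−p)·2 ⟹ 8 + (-6)p = 2 + 1p ⟹ p = 6/7.
Firm 1 indifferent between Rock and Paper: q·1 + (1−q)·3 = q·0 + (1−q)·4 ⟹ 3 + (-2)q = 4 + (-4)q ⟹ q = 1/2.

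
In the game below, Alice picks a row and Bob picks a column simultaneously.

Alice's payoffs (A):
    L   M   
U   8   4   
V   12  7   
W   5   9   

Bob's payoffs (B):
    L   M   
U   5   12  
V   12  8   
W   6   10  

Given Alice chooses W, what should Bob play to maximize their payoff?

M

With Alice fixed at W, Bob's payoffs are: L → 6, M → 10.
The maximum is 10, achieved by M.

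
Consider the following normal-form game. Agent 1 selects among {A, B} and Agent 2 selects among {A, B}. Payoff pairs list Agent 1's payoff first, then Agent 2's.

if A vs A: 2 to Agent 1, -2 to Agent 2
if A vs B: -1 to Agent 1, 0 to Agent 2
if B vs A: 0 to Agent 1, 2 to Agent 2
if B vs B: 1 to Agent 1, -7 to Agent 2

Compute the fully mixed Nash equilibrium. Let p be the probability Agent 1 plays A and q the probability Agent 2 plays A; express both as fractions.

p = 9/11, q = 1/2

In a mixed NE each player is indifferent between their pure strategies, so the opponent's mix sets the indifference.
Agent 2 indifferent between A and B: p·(-2) + (1−p)·2 = p·0 + (1−p)·(-7) ⟹ 2 + (-4)p = (-7) + 7p ⟹ p = 9/11.
Agent 1 indifferent between A and B: q·2 + (1−q)·(-1) = q·0 + (1−q)·1 ⟹ (-1) + 3q = 1 + (-1)q ⟹ q = 1/2.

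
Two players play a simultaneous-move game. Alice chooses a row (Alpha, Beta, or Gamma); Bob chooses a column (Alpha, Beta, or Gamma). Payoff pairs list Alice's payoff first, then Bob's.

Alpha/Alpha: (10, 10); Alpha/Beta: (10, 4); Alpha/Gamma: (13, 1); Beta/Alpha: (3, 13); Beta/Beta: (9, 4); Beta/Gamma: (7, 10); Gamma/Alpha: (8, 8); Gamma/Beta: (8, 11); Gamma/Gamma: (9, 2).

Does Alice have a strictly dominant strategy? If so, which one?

Alpha

A strategy is strictly dominant if it gives Alice a strictly higher payoff than every other strategy, against every choice by the opponent.
Alpha strictly dominates: vs Alpha: 10 > each of {3, 8}; vs Beta: 10 > each of {9, 8}; vs Gamma: 13 > each of {7, 9}.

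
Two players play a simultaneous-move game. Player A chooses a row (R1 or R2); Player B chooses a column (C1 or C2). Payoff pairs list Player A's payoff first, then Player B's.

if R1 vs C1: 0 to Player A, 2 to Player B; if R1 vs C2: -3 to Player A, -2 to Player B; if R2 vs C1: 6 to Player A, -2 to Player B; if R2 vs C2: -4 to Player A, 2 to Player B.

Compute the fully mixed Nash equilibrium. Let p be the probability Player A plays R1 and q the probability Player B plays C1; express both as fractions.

Each player's mixing probability is pinned down by making the *other* player indifferent.
Player B indifferent between C1 and C2: p·2 + (1−p)·(-2) = p·(-2) + (1−p)·2 ⟹ (-2) + 4p = 2 + (-4)p ⟹ p = 1/2.
Player A indifferent between R1 and R2: q·0 + (1−q)·(-3) = q·6 + (1−q)·(-4) ⟹ (-3) + 3q = (-4) + 10q ⟹ q = 1/7.

p = 1/2, q = 1/7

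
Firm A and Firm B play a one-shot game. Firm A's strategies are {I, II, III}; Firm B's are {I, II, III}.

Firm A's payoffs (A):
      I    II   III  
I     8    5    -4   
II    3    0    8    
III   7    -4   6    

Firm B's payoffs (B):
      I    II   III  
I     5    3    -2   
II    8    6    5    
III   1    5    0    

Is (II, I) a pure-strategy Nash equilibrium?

No

Holding Firm B at I: Firm A gets 3 from II but could get 8 by switching to I. Firm A has a profitable deviation.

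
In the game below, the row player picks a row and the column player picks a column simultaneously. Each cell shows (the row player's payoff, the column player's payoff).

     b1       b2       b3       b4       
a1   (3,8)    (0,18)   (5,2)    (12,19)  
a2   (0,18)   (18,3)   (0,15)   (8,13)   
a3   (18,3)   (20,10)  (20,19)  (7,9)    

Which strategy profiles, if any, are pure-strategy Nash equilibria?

Check mutual best responses: a cell is a NE iff neither player can gain by unilaterally deviating.
The row player's best responses — vs b1: a3 (payoff 18); vs b2: a3 (payoff 20); vs b3: a3 (payoff 20); vs b4: a1 (payoff 12).
The column player's best responses — vs a1: b4 (payoff 19); vs a2: b1 (payoff 18); vs a3: b3 (payoff 19).
Mutual best responses occur at (a1, b4) and (a3, b3); at each, neither player gains by switching.

(a1, b4) and (a3, b3)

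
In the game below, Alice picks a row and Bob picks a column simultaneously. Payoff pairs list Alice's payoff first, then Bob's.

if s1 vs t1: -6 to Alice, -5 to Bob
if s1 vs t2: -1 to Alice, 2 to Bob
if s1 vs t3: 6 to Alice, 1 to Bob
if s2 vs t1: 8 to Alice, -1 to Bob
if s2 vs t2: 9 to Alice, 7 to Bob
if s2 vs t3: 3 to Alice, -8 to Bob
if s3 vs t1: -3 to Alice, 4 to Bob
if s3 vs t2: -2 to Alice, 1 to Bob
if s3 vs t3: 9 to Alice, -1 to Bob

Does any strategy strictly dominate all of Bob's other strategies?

Check whether one of Bob's strategies beats all alternatives regardless of what the opponent does.
t1 is not dominant: against s1, t2 gives 2 > -5.
t2 is not dominant: against s3, t1 gives 4 > 1.
t3 is not dominant: against s1, t2 gives 2 > 1.
No single strategy is best against every opponent action.

No strictly dominant strategy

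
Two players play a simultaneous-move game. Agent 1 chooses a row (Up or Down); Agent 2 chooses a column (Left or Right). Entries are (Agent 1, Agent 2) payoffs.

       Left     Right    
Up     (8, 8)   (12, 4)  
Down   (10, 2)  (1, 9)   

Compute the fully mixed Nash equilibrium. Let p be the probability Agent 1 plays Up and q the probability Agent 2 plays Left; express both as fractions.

p = 7/11, q = 11/13

Each player's mixing probability is pinned down by making the *other* player indifferent.
Agent 2 indifferent between Left and Right: p·8 + (1−p)·2 = p·4 + (1−p)·9 ⟹ 2 + 6p = 9 + (-5)p ⟹ p = 7/11.
Agent 1 indifferent between Up and Down: q·8 + (1−q)·12 = q·10 + (1−q)·1 ⟹ 12 + (-4)q = 1 + 9q ⟹ q = 11/13.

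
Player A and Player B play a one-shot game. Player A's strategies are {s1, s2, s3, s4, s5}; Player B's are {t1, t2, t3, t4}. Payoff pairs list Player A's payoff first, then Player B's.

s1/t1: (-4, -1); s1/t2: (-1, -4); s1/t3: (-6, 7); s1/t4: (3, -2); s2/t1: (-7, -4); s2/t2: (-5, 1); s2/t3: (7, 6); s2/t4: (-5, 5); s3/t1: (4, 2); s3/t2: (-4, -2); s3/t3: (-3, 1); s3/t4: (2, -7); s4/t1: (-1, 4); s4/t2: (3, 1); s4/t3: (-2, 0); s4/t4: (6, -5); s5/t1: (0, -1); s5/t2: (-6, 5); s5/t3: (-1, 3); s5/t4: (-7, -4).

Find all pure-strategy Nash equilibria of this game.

A profile is a Nash equilibrium when each player is best-responding to the other.
Player A's best responses — vs t1: s3 (payoff 4); vs t2: s4 (payoff 3); vs t3: s2 (payoff 7); vs t4: s4 (payoff 6).
Player B's best responses — vs s1: t3 (payoff 7); vs s2: t3 (payoff 6); vs s3: t1 (payoff 2); vs s4: t1 (payoff 4); vs s5: t2 (payoff 5).
Mutual best responses occur at (s2, t3) and (s3, t1); at each, neither player gains by switching.

(s2, t3) and (s3, t1)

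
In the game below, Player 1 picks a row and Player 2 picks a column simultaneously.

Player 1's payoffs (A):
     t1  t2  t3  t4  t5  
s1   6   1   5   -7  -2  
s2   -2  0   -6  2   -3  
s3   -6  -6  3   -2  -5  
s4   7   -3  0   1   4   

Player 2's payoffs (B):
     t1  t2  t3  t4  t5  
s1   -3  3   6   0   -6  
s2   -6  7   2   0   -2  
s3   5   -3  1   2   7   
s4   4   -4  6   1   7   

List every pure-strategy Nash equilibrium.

(s1, t3) and (s4, t5)

A profile is a Nash equilibrium when each player is best-responding to the other.
Player 1's best responses — vs t1: s4 (payoff 7); vs t2: s1 (payoff 1); vs t3: s1 (payoff 5); vs t4: s2 (payoff 2); vs t5: s4 (payoff 4).
Player 2's best responses — vs s1: t3 (payoff 6); vs s2: t2 (payoff 7); vs s3: t5 (payoff 7); vs s4: t5 (payoff 7).
Mutual best responses occur at (s1, t3) and (s4, t5); at each, neither player gains by switching.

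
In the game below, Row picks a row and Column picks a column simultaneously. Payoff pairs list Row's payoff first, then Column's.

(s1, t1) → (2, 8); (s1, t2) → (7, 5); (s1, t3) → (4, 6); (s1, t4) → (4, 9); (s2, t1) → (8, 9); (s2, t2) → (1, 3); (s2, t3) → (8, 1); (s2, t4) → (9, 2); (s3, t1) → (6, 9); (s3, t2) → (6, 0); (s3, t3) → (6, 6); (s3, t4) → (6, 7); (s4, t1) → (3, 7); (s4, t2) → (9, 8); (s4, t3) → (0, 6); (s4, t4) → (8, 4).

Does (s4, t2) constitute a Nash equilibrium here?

Yes

Holding Column at t2: Row gets 9 from s4, versus 7 from s1, 1 from s2, 6 from s3. No profitable deviation for Row.
Holding Row at s4: Column gets 8 from t2, versus 7 from t1, 6 from t3, 4 from t4. No profitable deviation for Column either.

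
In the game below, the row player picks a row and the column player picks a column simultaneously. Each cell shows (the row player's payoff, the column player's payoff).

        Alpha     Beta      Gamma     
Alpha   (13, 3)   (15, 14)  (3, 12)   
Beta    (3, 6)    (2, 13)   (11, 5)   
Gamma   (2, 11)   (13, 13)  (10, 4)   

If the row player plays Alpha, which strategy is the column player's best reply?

With the row player fixed at Alpha, the column player's payoffs are: Alpha → 3, Beta → 14, Gamma → 12.
The maximum is 14, achieved by Beta.

Beta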